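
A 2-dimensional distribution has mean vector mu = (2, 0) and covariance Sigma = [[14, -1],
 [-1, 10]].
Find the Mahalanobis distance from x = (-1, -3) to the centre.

Step 1 — centre the observation: (x - mu) = (-3, -3).

Step 2 — invert Sigma. det(Sigma) = 14·10 - (-1)² = 139.
  Sigma^{-1} = (1/det) · [[d, -b], [-b, a]] = [[0.0719, 0.0072],
 [0.0072, 0.1007]].

Step 3 — form the quadratic (x - mu)^T · Sigma^{-1} · (x - mu):
  Sigma^{-1} · (x - mu) = (-0.2374, -0.3237).
  (x - mu)^T · [Sigma^{-1} · (x - mu)] = (-3)·(-0.2374) + (-3)·(-0.3237) = 1.6835.

Step 4 — take square root: d = √(1.6835) ≈ 1.2975.

d(x, mu) = √(1.6835) ≈ 1.2975


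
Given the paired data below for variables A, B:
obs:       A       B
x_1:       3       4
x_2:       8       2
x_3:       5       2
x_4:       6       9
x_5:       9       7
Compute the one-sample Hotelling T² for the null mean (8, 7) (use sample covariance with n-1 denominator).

Step 1 — sample mean vector:
  mean(A) = (3 + 8 + 5 + 6 + 9) / 5 = 31/5 = 6.2
  mean(B) = (4 + 2 + 2 + 9 + 7) / 5 = 24/5 = 4.8
  x̄ = (6.2, 4.8),  deviation x̄ - mu_0 = (6.2, 4.8) - (8, 7) = (-1.8, -2.2).

Step 2 — sample covariance matrix, S[i,j] = (1/(n-1)) · Σ_k (x_{k,i} - mean_i) · (x_{k,j} - mean_j), divisor n-1 = 4:
  S[A,A] = ((-3.2)·(-3.2) + (1.8)·(1.8) + (-1.2)·(-1.2) + (-0.2)·(-0.2) + (2.8)·(2.8)) / 4 = 22.8/4 = 5.7
  S[A,B] = ((-3.2)·(-0.8) + (1.8)·(-2.8) + (-1.2)·(-2.8) + (-0.2)·(4.2) + (2.8)·(2.2)) / 4 = 6.2/4 = 1.55
  S[B,B] = ((-0.8)·(-0.8) + (-2.8)·(-2.8) + (-2.8)·(-2.8) + (4.2)·(4.2) + (2.2)·(2.2)) / 4 = 38.8/4 = 9.7
  S = [[5.7, 1.55],
 [1.55, 9.7]].

Step 3 — invert S. det(S) = 5.7·9.7 - (1.55)² = 52.8875.
  S^{-1} = (1/det) · [[d, -b], [-b, a]] = [[0.1834, -0.0293],
 [-0.0293, 0.1078]].

Step 4 — quadratic form (x̄ - mu_0)^T · S^{-1} · (x̄ - mu_0):
  S^{-1} · (x̄ - mu_0) = (-0.2657, -0.1844),
  (x̄ - mu_0)^T · [...] = (-1.8)·(-0.2657) + (-2.2)·(-0.1844) = 0.8838.

Step 5 — scale by n: T² = 5 · 0.8838 = 4.4188.

T² ≈ 4.4188


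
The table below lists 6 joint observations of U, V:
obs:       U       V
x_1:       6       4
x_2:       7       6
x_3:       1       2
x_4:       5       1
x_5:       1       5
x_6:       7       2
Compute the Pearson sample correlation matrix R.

Step 1 — column means:
  mean(U) = (6 + 7 + 1 + 5 + 1 + 7) / 6 = 27/6 = 4.5
  mean(V) = (4 + 6 + 2 + 1 + 5 + 2) / 6 = 20/6 = 3.3333

Step 2 — sample variances and covariances s[i,j] = (1/(n-1)) · Σ_k (x_{k,i} - mean_i) · (x_{k,j} - mean_j), with n-1 = 5:
  s[U,U] = ((1.5)·(1.5) + (2.5)·(2.5) + (-3.5)·(-3.5) + (0.5)·(0.5) + (-3.5)·(-3.5) + (2.5)·(2.5)) / 5 = 39.5/5 = 7.9
  s[U,V] = ((1.5)·(0.6667) + (2.5)·(2.6667) + (-3.5)·(-1.3333) + (0.5)·(-2.3333) + (-3.5)·(1.6667) + (2.5)·(-1.3333)) / 5 = 2/5 = 0.4
  s[V,V] = ((0.6667)·(0.6667) + (2.6667)·(2.6667) + (-1.3333)·(-1.3333) + (-2.3333)·(-2.3333) + (1.6667)·(1.6667) + (-1.3333)·(-1.3333)) / 5 = 19.3333/5 = 3.8667
  Sample standard deviations s_i = √(s[i,i]):
  s(U) = √(7.9) = 2.8107
  s(V) = √(3.8667) = 1.9664

Step 3 — r_{ij} = s_{ij} / (s_i · s_j):
  r[U,U] = 1 (diagonal).
  r[U,V] = 0.4 / (2.8107 · 1.9664) = 0.4 / 5.5269 = 0.0724
  r[V,V] = 1 (diagonal).

R is symmetric with unit diagonal. Assembling:

R = [[1, 0.0724],
 [0.0724, 1]]


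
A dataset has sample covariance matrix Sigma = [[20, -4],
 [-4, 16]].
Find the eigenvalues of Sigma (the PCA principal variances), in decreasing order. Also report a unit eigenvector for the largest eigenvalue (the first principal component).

Step 1 — characteristic polynomial of 2×2 Sigma:
  det(Sigma - λI) = λ² - trace · λ + det = 0.
  trace = 20 + 16 = 36, det = 20·16 - (-4)² = 304.
Step 2 — discriminant:
  Δ = trace² - 4·det = 1296 - 1216 = 80.
Step 3 — eigenvalues:
  λ = (trace ± √Δ)/2 = (36 ± 8.9443)/2,
  λ_1 = 22.4721,  λ_2 = 13.5279.

Step 4 — unit eigenvector for λ_1: solve (Sigma - λ_1 I)v = 0. First row:
  (20 - 22.4721)·v_x + (-4)·v_y = 0, i.e. (-2.4721)·v_x + (-4)·v_y = 0,
  so v ∝ (b, λ_1 - a) = (-4, 2.4721); multiply by -1 so the first entry is positive: u = (4, -2.4721).
  ||u|| = √((4)² + (-2.4721)²) = √(22.1115) ≈ 4.7023,
  v_1 = u/||u|| ≈ (0.8507, -0.5257) (||v_1|| = 1).

λ_1 = 22.4721,  λ_2 = 13.5279;  v_1 ≈ (0.8507, -0.5257)


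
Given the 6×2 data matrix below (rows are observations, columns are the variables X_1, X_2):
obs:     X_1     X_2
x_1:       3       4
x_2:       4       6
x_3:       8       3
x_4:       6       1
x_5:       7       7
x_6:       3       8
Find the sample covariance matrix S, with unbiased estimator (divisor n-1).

Step 1 — column means:
  mean(X_1) = (3 + 4 + 8 + 6 + 7 + 3) / 6 = 31/6 = 5.1667
  mean(X_2) = (4 + 6 + 3 + 1 + 7 + 8) / 6 = 29/6 = 4.8333

Step 2 — sample covariance S[i,j] = (1/(n-1)) · Σ_k (x_{k,i} - mean_i) · (x_{k,j} - mean_j), with n-1 = 5.
  S[X_1,X_1] = ((-2.1667)·(-2.1667) + (-1.1667)·(-1.1667) + (2.8333)·(2.8333) + (0.8333)·(0.8333) + (1.8333)·(1.8333) + (-2.1667)·(-2.1667)) / 5 = 22.8333/5 = 4.5667
  S[X_1,X_2] = ((-2.1667)·(-0.8333) + (-1.1667)·(1.1667) + (2.8333)·(-1.8333) + (0.8333)·(-3.8333) + (1.8333)·(2.1667) + (-2.1667)·(3.1667)) / 5 = -10.8333/5 = -2.1667
  S[X_2,X_2] = ((-0.8333)·(-0.8333) + (1.1667)·(1.1667) + (-1.8333)·(-1.8333) + (-3.8333)·(-3.8333) + (2.1667)·(2.1667) + (3.1667)·(3.1667)) / 5 = 34.8333/5 = 6.9667

S is symmetric (S[j,i] = S[i,j]). Assembling:

S = [[4.5667, -2.1667],
 [-2.1667, 6.9667]]


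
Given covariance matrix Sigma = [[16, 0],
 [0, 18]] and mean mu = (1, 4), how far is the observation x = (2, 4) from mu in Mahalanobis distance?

Step 1 — centre the observation: (x - mu) = (1, 0).

Step 2 — invert Sigma. det(Sigma) = 16·18 - (0)² = 288.
  Sigma^{-1} = (1/det) · [[d, -b], [-b, a]] = [[0.0625, 0],
 [0, 0.0556]].

Step 3 — form the quadratic (x - mu)^T · Sigma^{-1} · (x - mu):
  Sigma^{-1} · (x - mu) = (0.0625, 0).
  (x - mu)^T · [Sigma^{-1} · (x - mu)] = (1)·(0.0625) + (0)·(0) = 0.0625.

Step 4 — take square root: d = √(0.0625) ≈ 0.25.

d(x, mu) = √(0.0625) ≈ 0.25


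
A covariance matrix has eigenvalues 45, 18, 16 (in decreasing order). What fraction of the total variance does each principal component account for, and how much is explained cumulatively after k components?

Step 1 — total variance = trace(Sigma) = Σ λ_i = 45 + 18 + 16 = 79.

Step 2 — fraction explained by component i = λ_i / Σ λ:
  PC1: 45/79 = 0.5696
  PC2: 18/79 = 0.2278
  PC3: 16/79 = 0.2025

Step 3 — cumulative fraction after k components = (λ_1 + ... + λ_k) / Σ λ:
  k = 1: 45/79 = 0.5696
  k = 2: (45 + 18)/79 = 63/79 = 0.7975
  k = 3: (45 + 18 + 16)/79 = 79/79 = 1

Summary (fraction, with percent):

explained: PC1 0.5696 (56.96%), PC2 0.2278 (22.78%), PC3 0.2025 (20.25%);  cumulative: 0.5696, 0.7975, 1


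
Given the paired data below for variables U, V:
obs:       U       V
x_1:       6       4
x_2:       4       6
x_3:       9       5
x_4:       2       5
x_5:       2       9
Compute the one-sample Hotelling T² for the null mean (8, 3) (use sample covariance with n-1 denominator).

Step 1 — sample mean vector:
  mean(U) = (6 + 4 + 9 + 2 + 2) / 5 = 23/5 = 4.6
  mean(V) = (4 + 6 + 5 + 5 + 9) / 5 = 29/5 = 5.8
  x̄ = (4.6, 5.8),  deviation x̄ - mu_0 = (4.6, 5.8) - (8, 3) = (-3.4, 2.8).

Step 2 — sample covariance matrix, S[i,j] = (1/(n-1)) · Σ_k (x_{k,i} - mean_i) · (x_{k,j} - mean_j), divisor n-1 = 4:
  S[U,U] = ((1.4)·(1.4) + (-0.6)·(-0.6) + (4.4)·(4.4) + (-2.6)·(-2.6) + (-2.6)·(-2.6)) / 4 = 35.2/4 = 8.8
  S[U,V] = ((1.4)·(-1.8) + (-0.6)·(0.2) + (4.4)·(-0.8) + (-2.6)·(-0.8) + (-2.6)·(3.2)) / 4 = -12.4/4 = -3.1
  S[V,V] = ((-1.8)·(-1.8) + (0.2)·(0.2) + (-0.8)·(-0.8) + (-0.8)·(-0.8) + (3.2)·(3.2)) / 4 = 14.8/4 = 3.7
  S = [[8.8, -3.1],
 [-3.1, 3.7]].

Step 3 — invert S. det(S) = 8.8·3.7 - (-3.1)² = 22.95.
  S^{-1} = (1/det) · [[d, -b], [-b, a]] = [[0.1612, 0.1351],
 [0.1351, 0.3834]].

Step 4 — quadratic form (x̄ - mu_0)^T · S^{-1} · (x̄ - mu_0):
  S^{-1} · (x̄ - mu_0) = (-0.1699, 0.6144),
  (x̄ - mu_0)^T · [...] = (-3.4)·(-0.1699) + (2.8)·(0.6144) = 2.298.

Step 5 — scale by n: T² = 5 · 2.298 = 11.4902.

T² ≈ 11.4902


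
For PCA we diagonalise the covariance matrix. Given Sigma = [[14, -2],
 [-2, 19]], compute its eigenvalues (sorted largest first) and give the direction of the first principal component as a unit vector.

Step 1 — characteristic polynomial of 2×2 Sigma:
  det(Sigma - λI) = λ² - trace · λ + det = 0.
  trace = 14 + 19 = 33, det = 14·19 - (-2)² = 262.
Step 2 — discriminant:
  Δ = trace² - 4·det = 1089 - 1048 = 41.
Step 3 — eigenvalues:
  λ = (trace ± √Δ)/2 = (33 ± 6.4031)/2,
  λ_1 = 19.7016,  λ_2 = 13.2984.

Step 4 — unit eigenvector for λ_1: solve (Sigma - λ_1 I)v = 0. First row:
  (14 - 19.7016)·v_x + (-2)·v_y = 0, i.e. (-5.7016)·v_x + (-2)·v_y = 0,
  so v ∝ (b, λ_1 - a) = (-2, 5.7016); multiply by -1 so the first entry is positive: u = (2, -5.7016).
  ||u|| = √((2)² + (-5.7016)²) = √(36.5078) ≈ 6.0422,
  v_1 = u/||u|| ≈ (0.331, -0.9436) (||v_1|| = 1).

λ_1 = 19.7016,  λ_2 = 13.2984;  v_1 ≈ (0.331, -0.9436)


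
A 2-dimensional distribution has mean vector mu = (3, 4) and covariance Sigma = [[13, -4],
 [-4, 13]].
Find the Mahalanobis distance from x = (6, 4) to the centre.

Step 1 — centre the observation: (x - mu) = (3, 0).

Step 2 — invert Sigma. det(Sigma) = 13·13 - (-4)² = 153.
  Sigma^{-1} = (1/det) · [[d, -b], [-b, a]] = [[0.085, 0.0261],
 [0.0261, 0.085]].

Step 3 — form the quadratic (x - mu)^T · Sigma^{-1} · (x - mu):
  Sigma^{-1} · (x - mu) = (0.2549, 0.0784).
  (x - mu)^T · [Sigma^{-1} · (x - mu)] = (3)·(0.2549) + (0)·(0.0784) = 0.7647.

Step 4 — take square root: d = √(0.7647) ≈ 0.8745.

d(x, mu) = √(0.7647) ≈ 0.8745


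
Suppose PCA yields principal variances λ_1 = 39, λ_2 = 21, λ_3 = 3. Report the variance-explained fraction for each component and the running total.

Step 1 — total variance = trace(Sigma) = Σ λ_i = 39 + 21 + 3 = 63.

Step 2 — fraction explained by component i = λ_i / Σ λ:
  PC1: 39/63 = 0.619
  PC2: 21/63 = 0.3333
  PC3: 3/63 = 0.0476

Step 3 — cumulative fraction after k components = (λ_1 + ... + λ_k) / Σ λ:
  k = 1: 39/63 = 0.619
  k = 2: (39 + 21)/63 = 60/63 = 0.9524
  k = 3: (39 + 21 + 3)/63 = 63/63 = 1

Summary (fraction, with percent):

explained: PC1 0.619 (61.9%), PC2 0.3333 (33.33%), PC3 0.0476 (4.76%);  cumulative: 0.619, 0.9524, 1


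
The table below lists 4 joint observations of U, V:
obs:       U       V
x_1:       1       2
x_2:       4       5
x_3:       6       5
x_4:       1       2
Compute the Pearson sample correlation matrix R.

Step 1 — column means:
  mean(U) = (1 + 4 + 6 + 1) / 4 = 12/4 = 3
  mean(V) = (2 + 5 + 5 + 2) / 4 = 14/4 = 3.5

Step 2 — sample variances and covariances s[i,j] = (1/(n-1)) · Σ_k (x_{k,i} - mean_i) · (x_{k,j} - mean_j), with n-1 = 3:
  s[U,U] = ((-2)·(-2) + (1)·(1) + (3)·(3) + (-2)·(-2)) / 3 = 18/3 = 6
  s[U,V] = ((-2)·(-1.5) + (1)·(1.5) + (3)·(1.5) + (-2)·(-1.5)) / 3 = 12/3 = 4
  s[V,V] = ((-1.5)·(-1.5) + (1.5)·(1.5) + (1.5)·(1.5) + (-1.5)·(-1.5)) / 3 = 9/3 = 3
  Sample standard deviations s_i = √(s[i,i]):
  s(U) = √(6) = 2.4495
  s(V) = √(3) = 1.7321

Step 3 — r_{ij} = s_{ij} / (s_i · s_j):
  r[U,U] = 1 (diagonal).
  r[U,V] = 4 / (2.4495 · 1.7321) = 4 / 4.2426 = 0.9428
  r[V,V] = 1 (diagonal).

R is symmetric with unit diagonal. Assembling:

R = [[1, 0.9428],
 [0.9428, 1]]


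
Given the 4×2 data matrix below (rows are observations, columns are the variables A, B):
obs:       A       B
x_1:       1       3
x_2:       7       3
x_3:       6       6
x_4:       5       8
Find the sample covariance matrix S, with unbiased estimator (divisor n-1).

Step 1 — column means:
  mean(A) = (1 + 7 + 6 + 5) / 4 = 19/4 = 4.75
  mean(B) = (3 + 3 + 6 + 8) / 4 = 20/4 = 5

Step 2 — sample covariance S[i,j] = (1/(n-1)) · Σ_k (x_{k,i} - mean_i) · (x_{k,j} - mean_j), with n-1 = 3.
  S[A,A] = ((-3.75)·(-3.75) + (2.25)·(2.25) + (1.25)·(1.25) + (0.25)·(0.25)) / 3 = 20.75/3 = 6.9167
  S[A,B] = ((-3.75)·(-2) + (2.25)·(-2) + (1.25)·(1) + (0.25)·(3)) / 3 = 5/3 = 1.6667
  S[B,B] = ((-2)·(-2) + (-2)·(-2) + (1)·(1) + (3)·(3)) / 3 = 18/3 = 6

S is symmetric (S[j,i] = S[i,j]). Assembling:

S = [[6.9167, 1.6667],
 [1.6667, 6]]


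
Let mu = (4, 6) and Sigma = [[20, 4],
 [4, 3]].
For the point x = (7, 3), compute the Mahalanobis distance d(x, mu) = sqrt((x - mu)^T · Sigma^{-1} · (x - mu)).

Step 1 — centre the observation: (x - mu) = (3, -3).

Step 2 — invert Sigma. det(Sigma) = 20·3 - (4)² = 44.
  Sigma^{-1} = (1/det) · [[d, -b], [-b, a]] = [[0.0682, -0.0909],
 [-0.0909, 0.4545]].

Step 3 — form the quadratic (x - mu)^T · Sigma^{-1} · (x - mu):
  Sigma^{-1} · (x - mu) = (0.4773, -1.6364).
  (x - mu)^T · [Sigma^{-1} · (x - mu)] = (3)·(0.4773) + (-3)·(-1.6364) = 6.3409.

Step 4 — take square root: d = √(6.3409) ≈ 2.5181.

d(x, mu) = √(6.3409) ≈ 2.5181


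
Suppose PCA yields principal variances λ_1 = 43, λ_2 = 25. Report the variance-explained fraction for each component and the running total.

Step 1 — total variance = trace(Sigma) = Σ λ_i = 43 + 25 = 68.

Step 2 — fraction explained by component i = λ_i / Σ λ:
  PC1: 43/68 = 0.6324
  PC2: 25/68 = 0.3676

Step 3 — cumulative fraction after k components = (λ_1 + ... + λ_k) / Σ λ:
  k = 1: 43/68 = 0.6324
  k = 2: (43 + 25)/68 = 68/68 = 1

Summary (fraction, with percent):

explained: PC1 0.6324 (63.24%), PC2 0.3676 (36.76%);  cumulative: 0.6324, 1


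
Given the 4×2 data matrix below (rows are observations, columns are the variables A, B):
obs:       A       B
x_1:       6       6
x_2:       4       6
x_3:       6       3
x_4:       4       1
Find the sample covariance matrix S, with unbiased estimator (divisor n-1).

Step 1 — column means:
  mean(A) = (6 + 4 + 6 + 4) / 4 = 20/4 = 5
  mean(B) = (6 + 6 + 3 + 1) / 4 = 16/4 = 4

Step 2 — sample covariance S[i,j] = (1/(n-1)) · Σ_k (x_{k,i} - mean_i) · (x_{k,j} - mean_j), with n-1 = 3.
  S[A,A] = ((1)·(1) + (-1)·(-1) + (1)·(1) + (-1)·(-1)) / 3 = 4/3 = 1.3333
  S[A,B] = ((1)·(2) + (-1)·(2) + (1)·(-1) + (-1)·(-3)) / 3 = 2/3 = 0.6667
  S[B,B] = ((2)·(2) + (2)·(2) + (-1)·(-1) + (-3)·(-3)) / 3 = 18/3 = 6

S is symmetric (S[j,i] = S[i,j]). Assembling:

S = [[1.3333, 0.6667],
 [0.6667, 6]]


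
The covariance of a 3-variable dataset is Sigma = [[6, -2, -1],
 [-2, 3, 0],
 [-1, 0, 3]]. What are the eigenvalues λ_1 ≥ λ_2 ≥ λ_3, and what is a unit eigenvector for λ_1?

Step 1 — characteristic polynomial p(λ) = det(λI - Sigma) = λ³ - tr·λ² + c_1·λ - det, where tr = trace, c_1 = sum of the principal 2×2 minors, det = det(Sigma):
  tr = 6 + 3 + 3 = 12,
  c_1 = (6·3 - (-2)²) + (6·3 - (-1)²) + (3·3 - (0)²) = 14 + 17 + 9 = 40,
  det = 6·(3·3 - (0)²) - (-2)·((-2)·3 - (0)·(-1)) + (-1)·((-2)·(0) - 3·(-1)) = 6·(9) - (-2)·(-6) + (-1)·(3) = 39.
  So p(λ) = λ³ - 12λ² + 40λ - 39.
Step 2 — look for an integer root (rational root theorem: any rational root is an integer divisor of 39). Testing λ = 3:
  p(3) = 27 - 108 + 120 - 39 = 0  ✓
  Dividing out (λ - 3): p(λ) = (λ - 3)(λ² - 9λ + 13).
Step 3 — remaining eigenvalues from the quadratic λ² - 9λ + 13 = 0:
  Δ = 9² - 4·13 = 81 - 52 = 29,  λ = (9 ± √29)/2 = (9 ± 5.3852)/2 ≈ 7.1926 or 1.8074.
  Sorted: λ_1 = 7.1926,  λ_2 = 3,  λ_3 = 1.8074  (check: sum = 12 = tr ✓).

Step 4 — unit eigenvector for λ_1 ≈ 7.1926: v spans the null space of (Sigma - λ_1 I), whose rows are
  r_1 = (-1.1926, -2, -1),  r_2 = (-2, -4.1926, 0),  r_3 = (-1, 0, -4.1926).
  v is orthogonal to every row, so take v ∝ r_1 × r_2 = ((-2)·(0) - (-1)·(-4.1926), (-1)·(-2) - (-1.1926)·(0), (-1.1926)·(-4.1926) - (-2)·(-2)) ≈ (-4.1926, 2, 1).
  Rescale (multiply by -1 so the first nonzero entry is positive): u = (4.1926, -2, -1).
  ||u|| = √((4.1926)² + (-2)² + (-1)²) = √(22.5777) ≈ 4.7516,  v_1 = u/||u|| ≈ (0.8824, -0.4209, -0.2105) (||v_1|| = 1).

λ_1 = 7.1926,  λ_2 = 3,  λ_3 = 1.8074;  v_1 ≈ (0.8824, -0.4209, -0.2105)


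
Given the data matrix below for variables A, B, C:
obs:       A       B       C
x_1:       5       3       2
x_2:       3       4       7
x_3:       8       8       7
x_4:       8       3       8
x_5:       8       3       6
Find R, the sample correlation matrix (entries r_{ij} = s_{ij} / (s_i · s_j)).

Step 1 — column means:
  mean(A) = (5 + 3 + 8 + 8 + 8) / 5 = 32/5 = 6.4
  mean(B) = (3 + 4 + 8 + 3 + 3) / 5 = 21/5 = 4.2
  mean(C) = (2 + 7 + 7 + 8 + 6) / 5 = 30/5 = 6

Step 2 — sample variances and covariances s[i,j] = (1/(n-1)) · Σ_k (x_{k,i} - mean_i) · (x_{k,j} - mean_j), with n-1 = 4:
  s[A,A] = ((-1.4)·(-1.4) + (-3.4)·(-3.4) + (1.6)·(1.6) + (1.6)·(1.6) + (1.6)·(1.6)) / 4 = 21.2/4 = 5.3
  s[A,B] = ((-1.4)·(-1.2) + (-3.4)·(-0.2) + (1.6)·(3.8) + (1.6)·(-1.2) + (1.6)·(-1.2)) / 4 = 4.6/4 = 1.15
  s[A,C] = ((-1.4)·(-4) + (-3.4)·(1) + (1.6)·(1) + (1.6)·(2) + (1.6)·(0)) / 4 = 7/4 = 1.75
  s[B,B] = ((-1.2)·(-1.2) + (-0.2)·(-0.2) + (3.8)·(3.8) + (-1.2)·(-1.2) + (-1.2)·(-1.2)) / 4 = 18.8/4 = 4.7
  s[B,C] = ((-1.2)·(-4) + (-0.2)·(1) + (3.8)·(1) + (-1.2)·(2) + (-1.2)·(0)) / 4 = 6/4 = 1.5
  s[C,C] = ((-4)·(-4) + (1)·(1) + (1)·(1) + (2)·(2) + (0)·(0)) / 4 = 22/4 = 5.5
  Sample standard deviations s_i = √(s[i,i]):
  s(A) = √(5.3) = 2.3022
  s(B) = √(4.7) = 2.1679
  s(C) = √(5.5) = 2.3452

Step 3 — r_{ij} = s_{ij} / (s_i · s_j):
  r[A,A] = 1 (diagonal).
  r[A,B] = 1.15 / (2.3022 · 2.1679) = 1.15 / 4.991 = 0.2304
  r[A,C] = 1.75 / (2.3022 · 2.3452) = 1.75 / 5.3991 = 0.3241
  r[B,B] = 1 (diagonal).
  r[B,C] = 1.5 / (2.1679 · 2.3452) = 1.5 / 5.0843 = 0.295
  r[C,C] = 1 (diagonal).

R is symmetric with unit diagonal. Assembling:

R = [[1, 0.2304, 0.3241],
 [0.2304, 1, 0.295],
 [0.3241, 0.295, 1]]


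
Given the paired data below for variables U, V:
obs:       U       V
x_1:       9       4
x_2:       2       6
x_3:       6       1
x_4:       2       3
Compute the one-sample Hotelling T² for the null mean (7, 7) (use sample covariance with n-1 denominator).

Step 1 — sample mean vector:
  mean(U) = (9 + 2 + 6 + 2) / 4 = 19/4 = 4.75
  mean(V) = (4 + 6 + 1 + 3) / 4 = 14/4 = 3.5
  x̄ = (4.75, 3.5),  deviation x̄ - mu_0 = (4.75, 3.5) - (7, 7) = (-2.25, -3.5).

Step 2 — sample covariance matrix, S[i,j] = (1/(n-1)) · Σ_k (x_{k,i} - mean_i) · (x_{k,j} - mean_j), divisor n-1 = 3:
  S[U,U] = ((4.25)·(4.25) + (-2.75)·(-2.75) + (1.25)·(1.25) + (-2.75)·(-2.75)) / 3 = 34.75/3 = 11.5833
  S[U,V] = ((4.25)·(0.5) + (-2.75)·(2.5) + (1.25)·(-2.5) + (-2.75)·(-0.5)) / 3 = -6.5/3 = -2.1667
  S[V,V] = ((0.5)·(0.5) + (2.5)·(2.5) + (-2.5)·(-2.5) + (-0.5)·(-0.5)) / 3 = 13/3 = 4.3333
  S = [[11.5833, -2.1667],
 [-2.1667, 4.3333]].

Step 3 — invert S. det(S) = 11.5833·4.3333 - (-2.1667)² = 45.5.
  S^{-1} = (1/det) · [[d, -b], [-b, a]] = [[0.0952, 0.0476],
 [0.0476, 0.2546]].

Step 4 — quadratic form (x̄ - mu_0)^T · S^{-1} · (x̄ - mu_0):
  S^{-1} · (x̄ - mu_0) = (-0.381, -0.9982),
  (x̄ - mu_0)^T · [...] = (-2.25)·(-0.381) + (-3.5)·(-0.9982) = 4.3507.

Step 5 — scale by n: T² = 4 · 4.3507 = 17.4029.

T² ≈ 17.4029


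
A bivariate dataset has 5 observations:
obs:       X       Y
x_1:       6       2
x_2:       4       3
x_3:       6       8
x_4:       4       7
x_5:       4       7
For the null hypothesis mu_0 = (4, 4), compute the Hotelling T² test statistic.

Step 1 — sample mean vector:
  mean(X) = (6 + 4 + 6 + 4 + 4) / 5 = 24/5 = 4.8
  mean(Y) = (2 + 3 + 8 + 7 + 7) / 5 = 27/5 = 5.4
  x̄ = (4.8, 5.4),  deviation x̄ - mu_0 = (4.8, 5.4) - (4, 4) = (0.8, 1.4).

Step 2 — sample covariance matrix, S[i,j] = (1/(n-1)) · Σ_k (x_{k,i} - mean_i) · (x_{k,j} - mean_j), divisor n-1 = 4:
  S[X,X] = ((1.2)·(1.2) + (-0.8)·(-0.8) + (1.2)·(1.2) + (-0.8)·(-0.8) + (-0.8)·(-0.8)) / 4 = 4.8/4 = 1.2
  S[X,Y] = ((1.2)·(-3.4) + (-0.8)·(-2.4) + (1.2)·(2.6) + (-0.8)·(1.6) + (-0.8)·(1.6)) / 4 = -1.6/4 = -0.4
  S[Y,Y] = ((-3.4)·(-3.4) + (-2.4)·(-2.4) + (2.6)·(2.6) + (1.6)·(1.6) + (1.6)·(1.6)) / 4 = 29.2/4 = 7.3
  S = [[1.2, -0.4],
 [-0.4, 7.3]].

Step 3 — invert S. det(S) = 1.2·7.3 - (-0.4)² = 8.6.
  S^{-1} = (1/det) · [[d, -b], [-b, a]] = [[0.8488, 0.0465],
 [0.0465, 0.1395]].

Step 4 — quadratic form (x̄ - mu_0)^T · S^{-1} · (x̄ - mu_0):
  S^{-1} · (x̄ - mu_0) = (0.7442, 0.2326),
  (x̄ - mu_0)^T · [...] = (0.8)·(0.7442) + (1.4)·(0.2326) = 0.9209.

Step 5 — scale by n: T² = 5 · 0.9209 = 4.6047.

T² ≈ 4.6047


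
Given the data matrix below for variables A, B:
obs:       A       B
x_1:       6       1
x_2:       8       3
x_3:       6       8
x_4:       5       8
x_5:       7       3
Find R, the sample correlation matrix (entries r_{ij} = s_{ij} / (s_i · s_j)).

Step 1 — column means:
  mean(A) = (6 + 8 + 6 + 5 + 7) / 5 = 32/5 = 6.4
  mean(B) = (1 + 3 + 8 + 8 + 3) / 5 = 23/5 = 4.6

Step 2 — sample variances and covariances s[i,j] = (1/(n-1)) · Σ_k (x_{k,i} - mean_i) · (x_{k,j} - mean_j), with n-1 = 4:
  s[A,A] = ((-0.4)·(-0.4) + (1.6)·(1.6) + (-0.4)·(-0.4) + (-1.4)·(-1.4) + (0.6)·(0.6)) / 4 = 5.2/4 = 1.3
  s[A,B] = ((-0.4)·(-3.6) + (1.6)·(-1.6) + (-0.4)·(3.4) + (-1.4)·(3.4) + (0.6)·(-1.6)) / 4 = -8.2/4 = -2.05
  s[B,B] = ((-3.6)·(-3.6) + (-1.6)·(-1.6) + (3.4)·(3.4) + (3.4)·(3.4) + (-1.6)·(-1.6)) / 4 = 41.2/4 = 10.3
  Sample standard deviations s_i = √(s[i,i]):
  s(A) = √(1.3) = 1.1402
  s(B) = √(10.3) = 3.2094

Step 3 — r_{ij} = s_{ij} / (s_i · s_j):
  r[A,A] = 1 (diagonal).
  r[A,B] = -2.05 / (1.1402 · 3.2094) = -2.05 / 3.6592 = -0.5602
  r[B,B] = 1 (diagonal).

R is symmetric with unit diagonal. Assembling:

R = [[1, -0.5602],
 [-0.5602, 1]]


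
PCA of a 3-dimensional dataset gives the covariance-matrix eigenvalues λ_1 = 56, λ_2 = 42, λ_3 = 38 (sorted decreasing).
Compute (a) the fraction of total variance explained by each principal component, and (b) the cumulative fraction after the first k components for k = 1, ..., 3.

Step 1 — total variance = trace(Sigma) = Σ λ_i = 56 + 42 + 38 = 136.

Step 2 — fraction explained by component i = λ_i / Σ λ:
  PC1: 56/136 = 0.4118
  PC2: 42/136 = 0.3088
  PC3: 38/136 = 0.2794

Step 3 — cumulative fraction after k components = (λ_1 + ... + λ_k) / Σ λ:
  k = 1: 56/136 = 0.4118
  k = 2: (56 + 42)/136 = 98/136 = 0.7206
  k = 3: (56 + 42 + 38)/136 = 136/136 = 1

Summary (fraction, with percent):

explained: PC1 0.4118 (41.18%), PC2 0.3088 (30.88%), PC3 0.2794 (27.94%);  cumulative: 0.4118, 0.7206, 1


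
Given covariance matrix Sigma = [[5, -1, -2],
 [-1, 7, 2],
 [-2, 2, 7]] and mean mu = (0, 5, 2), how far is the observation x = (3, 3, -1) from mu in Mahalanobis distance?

Step 1 — centre the observation: (x - mu) = (3, -2, -3).

Step 2 — invert Sigma (cofactor / det for 3×3, or solve directly):
  Sigma^{-1} = [[0.2273, 0.0152, 0.0606],
 [0.0152, 0.1566, -0.0404],
 [0.0606, -0.0404, 0.1717]].

Step 3 — form the quadratic (x - mu)^T · Sigma^{-1} · (x - mu):
  Sigma^{-1} · (x - mu) = (0.4697, -0.1465, -0.2525).
  (x - mu)^T · [Sigma^{-1} · (x - mu)] = (3)·(0.4697) + (-2)·(-0.1465) + (-3)·(-0.2525) = 2.4596.

Step 4 — take square root: d = √(2.4596) ≈ 1.5683.

d(x, mu) = √(2.4596) ≈ 1.5683


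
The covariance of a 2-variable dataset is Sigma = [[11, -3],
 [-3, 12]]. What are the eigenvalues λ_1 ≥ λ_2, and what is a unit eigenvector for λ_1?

Step 1 — characteristic polynomial of 2×2 Sigma:
  det(Sigma - λI) = λ² - trace · λ + det = 0.
  trace = 11 + 12 = 23, det = 11·12 - (-3)² = 123.
Step 2 — discriminant:
  Δ = trace² - 4·det = 529 - 492 = 37.
Step 3 — eigenvalues:
  λ = (trace ± √Δ)/2 = (23 ± 6.0828)/2,
  λ_1 = 14.5414,  λ_2 = 8.4586.

Step 4 — unit eigenvector for λ_1: solve (Sigma - λ_1 I)v = 0. First row:
  (11 - 14.5414)·v_x + (-3)·v_y = 0, i.e. (-3.5414)·v_x + (-3)·v_y = 0,
  so v ∝ (b, λ_1 - a) = (-3, 3.5414); multiply by -1 so the first entry is positive: u = (3, -3.5414).
  ||u|| = √((3)² + (-3.5414)²) = √(21.5414) ≈ 4.6413,
  v_1 = u/||u|| ≈ (0.6464, -0.763) (||v_1|| = 1).

λ_1 = 14.5414,  λ_2 = 8.4586;  v_1 ≈ (0.6464, -0.763)


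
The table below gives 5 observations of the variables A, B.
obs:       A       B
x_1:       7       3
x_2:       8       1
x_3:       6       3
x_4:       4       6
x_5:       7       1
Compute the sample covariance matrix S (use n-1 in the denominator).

Step 1 — column means:
  mean(A) = (7 + 8 + 6 + 4 + 7) / 5 = 32/5 = 6.4
  mean(B) = (3 + 1 + 3 + 6 + 1) / 5 = 14/5 = 2.8

Step 2 — sample covariance S[i,j] = (1/(n-1)) · Σ_k (x_{k,i} - mean_i) · (x_{k,j} - mean_j), with n-1 = 4.
  S[A,A] = ((0.6)·(0.6) + (1.6)·(1.6) + (-0.4)·(-0.4) + (-2.4)·(-2.4) + (0.6)·(0.6)) / 4 = 9.2/4 = 2.3
  S[A,B] = ((0.6)·(0.2) + (1.6)·(-1.8) + (-0.4)·(0.2) + (-2.4)·(3.2) + (0.6)·(-1.8)) / 4 = -11.6/4 = -2.9
  S[B,B] = ((0.2)·(0.2) + (-1.8)·(-1.8) + (0.2)·(0.2) + (3.2)·(3.2) + (-1.8)·(-1.8)) / 4 = 16.8/4 = 4.2

S is symmetric (S[j,i] = S[i,j]). Assembling:

S = [[2.3, -2.9],
 [-2.9, 4.2]]


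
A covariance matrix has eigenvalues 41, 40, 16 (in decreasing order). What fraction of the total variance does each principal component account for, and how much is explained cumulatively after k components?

Step 1 — total variance = trace(Sigma) = Σ λ_i = 41 + 40 + 16 = 97.

Step 2 — fraction explained by component i = λ_i / Σ λ:
  PC1: 41/97 = 0.4227
  PC2: 40/97 = 0.4124
  PC3: 16/97 = 0.1649

Step 3 — cumulative fraction after k components = (λ_1 + ... + λ_k) / Σ λ:
  k = 1: 41/97 = 0.4227
  k = 2: (41 + 40)/97 = 81/97 = 0.8351
  k = 3: (41 + 40 + 16)/97 = 97/97 = 1

Summary (fraction, with percent):

explained: PC1 0.4227 (42.27%), PC2 0.4124 (41.24%), PC3 0.1649 (16.49%);  cumulative: 0.4227, 0.8351, 1


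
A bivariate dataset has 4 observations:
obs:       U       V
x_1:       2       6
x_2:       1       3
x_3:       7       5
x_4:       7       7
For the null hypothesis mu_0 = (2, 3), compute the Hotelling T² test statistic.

Step 1 — sample mean vector:
  mean(U) = (2 + 1 + 7 + 7) / 4 = 17/4 = 4.25
  mean(V) = (6 + 3 + 5 + 7) / 4 = 21/4 = 5.25
  x̄ = (4.25, 5.25),  deviation x̄ - mu_0 = (4.25, 5.25) - (2, 3) = (2.25, 2.25).

Step 2 — sample covariance matrix, S[i,j] = (1/(n-1)) · Σ_k (x_{k,i} - mean_i) · (x_{k,j} - mean_j), divisor n-1 = 3:
  S[U,U] = ((-2.25)·(-2.25) + (-3.25)·(-3.25) + (2.75)·(2.75) + (2.75)·(2.75)) / 3 = 30.75/3 = 10.25
  S[U,V] = ((-2.25)·(0.75) + (-3.25)·(-2.25) + (2.75)·(-0.25) + (2.75)·(1.75)) / 3 = 9.75/3 = 3.25
  S[V,V] = ((0.75)·(0.75) + (-2.25)·(-2.25) + (-0.25)·(-0.25) + (1.75)·(1.75)) / 3 = 8.75/3 = 2.9167
  S = [[10.25, 3.25],
 [3.25, 2.9167]].

Step 3 — invert S. det(S) = 10.25·2.9167 - (3.25)² = 19.3333.
  S^{-1} = (1/det) · [[d, -b], [-b, a]] = [[0.1509, -0.1681],
 [-0.1681, 0.5302]].

Step 4 — quadratic form (x̄ - mu_0)^T · S^{-1} · (x̄ - mu_0):
  S^{-1} · (x̄ - mu_0) = (-0.0388, 0.8147),
  (x̄ - mu_0)^T · [...] = (2.25)·(-0.0388) + (2.25)·(0.8147) = 1.7457.

Step 5 — scale by n: T² = 4 · 1.7457 = 6.9828.

T² ≈ 6.9828


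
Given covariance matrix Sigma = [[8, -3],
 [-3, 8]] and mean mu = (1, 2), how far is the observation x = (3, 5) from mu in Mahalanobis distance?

Step 1 — centre the observation: (x - mu) = (2, 3).

Step 2 — invert Sigma. det(Sigma) = 8·8 - (-3)² = 55.
  Sigma^{-1} = (1/det) · [[d, -b], [-b, a]] = [[0.1455, 0.0545],
 [0.0545, 0.1455]].

Step 3 — form the quadratic (x - mu)^T · Sigma^{-1} · (x - mu):
  Sigma^{-1} · (x - mu) = (0.4545, 0.5455).
  (x - mu)^T · [Sigma^{-1} · (x - mu)] = (2)·(0.4545) + (3)·(0.5455) = 2.5455.

Step 4 — take square root: d = √(2.5455) ≈ 1.5954.

d(x, mu) = √(2.5455) ≈ 1.5954


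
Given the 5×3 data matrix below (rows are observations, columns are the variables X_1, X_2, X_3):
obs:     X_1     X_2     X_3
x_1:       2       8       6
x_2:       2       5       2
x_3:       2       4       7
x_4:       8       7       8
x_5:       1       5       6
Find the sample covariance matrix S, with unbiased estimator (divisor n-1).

Step 1 — column means:
  mean(X_1) = (2 + 2 + 2 + 8 + 1) / 5 = 15/5 = 3
  mean(X_2) = (8 + 5 + 4 + 7 + 5) / 5 = 29/5 = 5.8
  mean(X_3) = (6 + 2 + 7 + 8 + 6) / 5 = 29/5 = 5.8

Step 2 — sample covariance S[i,j] = (1/(n-1)) · Σ_k (x_{k,i} - mean_i) · (x_{k,j} - mean_j), with n-1 = 4.
  S[X_1,X_1] = ((-1)·(-1) + (-1)·(-1) + (-1)·(-1) + (5)·(5) + (-2)·(-2)) / 4 = 32/4 = 8
  S[X_1,X_2] = ((-1)·(2.2) + (-1)·(-0.8) + (-1)·(-1.8) + (5)·(1.2) + (-2)·(-0.8)) / 4 = 8/4 = 2
  S[X_1,X_3] = ((-1)·(0.2) + (-1)·(-3.8) + (-1)·(1.2) + (5)·(2.2) + (-2)·(0.2)) / 4 = 13/4 = 3.25
  S[X_2,X_2] = ((2.2)·(2.2) + (-0.8)·(-0.8) + (-1.8)·(-1.8) + (1.2)·(1.2) + (-0.8)·(-0.8)) / 4 = 10.8/4 = 2.7
  S[X_2,X_3] = ((2.2)·(0.2) + (-0.8)·(-3.8) + (-1.8)·(1.2) + (1.2)·(2.2) + (-0.8)·(0.2)) / 4 = 3.8/4 = 0.95
  S[X_3,X_3] = ((0.2)·(0.2) + (-3.8)·(-3.8) + (1.2)·(1.2) + (2.2)·(2.2) + (0.2)·(0.2)) / 4 = 20.8/4 = 5.2

S is symmetric (S[j,i] = S[i,j]). Assembling:

S = [[8, 2, 3.25],
 [2, 2.7, 0.95],
 [3.25, 0.95, 5.2]]


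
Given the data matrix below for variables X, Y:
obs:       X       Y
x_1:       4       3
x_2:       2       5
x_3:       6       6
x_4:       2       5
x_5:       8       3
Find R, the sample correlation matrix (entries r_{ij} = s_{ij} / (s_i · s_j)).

Step 1 — column means:
  mean(X) = (4 + 2 + 6 + 2 + 8) / 5 = 22/5 = 4.4
  mean(Y) = (3 + 5 + 6 + 5 + 3) / 5 = 22/5 = 4.4

Step 2 — sample variances and covariances s[i,j] = (1/(n-1)) · Σ_k (x_{k,i} - mean_i) · (x_{k,j} - mean_j), with n-1 = 4:
  s[X,X] = ((-0.4)·(-0.4) + (-2.4)·(-2.4) + (1.6)·(1.6) + (-2.4)·(-2.4) + (3.6)·(3.6)) / 4 = 27.2/4 = 6.8
  s[X,Y] = ((-0.4)·(-1.4) + (-2.4)·(0.6) + (1.6)·(1.6) + (-2.4)·(0.6) + (3.6)·(-1.4)) / 4 = -4.8/4 = -1.2
  s[Y,Y] = ((-1.4)·(-1.4) + (0.6)·(0.6) + (1.6)·(1.6) + (0.6)·(0.6) + (-1.4)·(-1.4)) / 4 = 7.2/4 = 1.8
  Sample standard deviations s_i = √(s[i,i]):
  s(X) = √(6.8) = 2.6077
  s(Y) = √(1.8) = 1.3416

Step 3 — r_{ij} = s_{ij} / (s_i · s_j):
  r[X,X] = 1 (diagonal).
  r[X,Y] = -1.2 / (2.6077 · 1.3416) = -1.2 / 3.4986 = -0.343
  r[Y,Y] = 1 (diagonal).

R is symmetric with unit diagonal. Assembling:

R = [[1, -0.343],
 [-0.343, 1]]


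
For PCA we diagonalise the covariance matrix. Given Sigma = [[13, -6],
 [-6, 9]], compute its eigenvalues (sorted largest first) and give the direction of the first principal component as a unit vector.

Step 1 — characteristic polynomial of 2×2 Sigma:
  det(Sigma - λI) = λ² - trace · λ + det = 0.
  trace = 13 + 9 = 22, det = 13·9 - (-6)² = 81.
Step 2 — discriminant:
  Δ = trace² - 4·det = 484 - 324 = 160.
Step 3 — eigenvalues:
  λ = (trace ± √Δ)/2 = (22 ± 12.6491)/2,
  λ_1 = 17.3246,  λ_2 = 4.6754.

Step 4 — unit eigenvector for λ_1: solve (Sigma - λ_1 I)v = 0. First row:
  (13 - 17.3246)·v_x + (-6)·v_y = 0, i.e. (-4.3246)·v_x + (-6)·v_y = 0,
  so v ∝ (b, λ_1 - a) = (-6, 4.3246); multiply by -1 so the first entry is positive: u = (6, -4.3246).
  ||u|| = √((6)² + (-4.3246)²) = √(54.7018) ≈ 7.3961,
  v_1 = u/||u|| ≈ (0.8112, -0.5847) (||v_1|| = 1).

λ_1 = 17.3246,  λ_2 = 4.6754;  v_1 ≈ (0.8112, -0.5847)


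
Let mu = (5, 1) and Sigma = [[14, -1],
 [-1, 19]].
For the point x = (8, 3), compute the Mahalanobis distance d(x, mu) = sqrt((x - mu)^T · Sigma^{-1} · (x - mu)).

Step 1 — centre the observation: (x - mu) = (3, 2).

Step 2 — invert Sigma. det(Sigma) = 14·19 - (-1)² = 265.
  Sigma^{-1} = (1/det) · [[d, -b], [-b, a]] = [[0.0717, 0.0038],
 [0.0038, 0.0528]].

Step 3 — form the quadratic (x - mu)^T · Sigma^{-1} · (x - mu):
  Sigma^{-1} · (x - mu) = (0.2226, 0.117).
  (x - mu)^T · [Sigma^{-1} · (x - mu)] = (3)·(0.2226) + (2)·(0.117) = 0.9019.

Step 4 — take square root: d = √(0.9019) ≈ 0.9497.

d(x, mu) = √(0.9019) ≈ 0.9497


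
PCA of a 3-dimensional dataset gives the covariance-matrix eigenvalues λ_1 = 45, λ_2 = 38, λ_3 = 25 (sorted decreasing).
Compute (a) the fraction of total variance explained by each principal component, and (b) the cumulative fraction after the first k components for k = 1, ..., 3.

Step 1 — total variance = trace(Sigma) = Σ λ_i = 45 + 38 + 25 = 108.

Step 2 — fraction explained by component i = λ_i / Σ λ:
  PC1: 45/108 = 0.4167
  PC2: 38/108 = 0.3519
  PC3: 25/108 = 0.2315

Step 3 — cumulative fraction after k components = (λ_1 + ... + λ_k) / Σ λ:
  k = 1: 45/108 = 0.4167
  k = 2: (45 + 38)/108 = 83/108 = 0.7685
  k = 3: (45 + 38 + 25)/108 = 108/108 = 1

Summary (fraction, with percent):

explained: PC1 0.4167 (41.67%), PC2 0.3519 (35.19%), PC3 0.2315 (23.15%);  cumulative: 0.4167, 0.7685, 1


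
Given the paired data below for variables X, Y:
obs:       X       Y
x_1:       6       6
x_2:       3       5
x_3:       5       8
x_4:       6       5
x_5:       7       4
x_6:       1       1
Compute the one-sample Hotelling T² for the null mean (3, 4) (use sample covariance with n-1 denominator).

Step 1 — sample mean vector:
  mean(X) = (6 + 3 + 5 + 6 + 7 + 1) / 6 = 28/6 = 4.6667
  mean(Y) = (6 + 5 + 8 + 5 + 4 + 1) / 6 = 29/6 = 4.8333
  x̄ = (4.6667, 4.8333),  deviation x̄ - mu_0 = (4.6667, 4.8333) - (3, 4) = (1.6667, 0.8333).

Step 2 — sample covariance matrix, S[i,j] = (1/(n-1)) · Σ_k (x_{k,i} - mean_i) · (x_{k,j} - mean_j), divisor n-1 = 5:
  S[X,X] = ((1.3333)·(1.3333) + (-1.6667)·(-1.6667) + (0.3333)·(0.3333) + (1.3333)·(1.3333) + (2.3333)·(2.3333) + (-3.6667)·(-3.6667)) / 5 = 25.3333/5 = 5.0667
  S[X,Y] = ((1.3333)·(1.1667) + (-1.6667)·(0.1667) + (0.3333)·(3.1667) + (1.3333)·(0.1667) + (2.3333)·(-0.8333) + (-3.6667)·(-3.8333)) / 5 = 14.6667/5 = 2.9333
  S[Y,Y] = ((1.1667)·(1.1667) + (0.1667)·(0.1667) + (3.1667)·(3.1667) + (0.1667)·(0.1667) + (-0.8333)·(-0.8333) + (-3.8333)·(-3.8333)) / 5 = 26.8333/5 = 5.3667
  S = [[5.0667, 2.9333],
 [2.9333, 5.3667]].

Step 3 — invert S. det(S) = 5.0667·5.3667 - (2.9333)² = 18.5867.
  S^{-1} = (1/det) · [[d, -b], [-b, a]] = [[0.2887, -0.1578],
 [-0.1578, 0.2726]].

Step 4 — quadratic form (x̄ - mu_0)^T · S^{-1} · (x̄ - mu_0):
  S^{-1} · (x̄ - mu_0) = (0.3497, -0.0359),
  (x̄ - mu_0)^T · [...] = (1.6667)·(0.3497) + (0.8333)·(-0.0359) = 0.553.

Step 5 — scale by n: T² = 6 · 0.553 = 3.3178.

T² ≈ 3.3178


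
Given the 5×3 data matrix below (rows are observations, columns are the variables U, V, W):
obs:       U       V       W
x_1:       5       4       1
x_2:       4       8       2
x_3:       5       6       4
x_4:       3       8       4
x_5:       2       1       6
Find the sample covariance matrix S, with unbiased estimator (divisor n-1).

Step 1 — column means:
  mean(U) = (5 + 4 + 5 + 3 + 2) / 5 = 19/5 = 3.8
  mean(V) = (4 + 8 + 6 + 8 + 1) / 5 = 27/5 = 5.4
  mean(W) = (1 + 2 + 4 + 4 + 6) / 5 = 17/5 = 3.4

Step 2 — sample covariance S[i,j] = (1/(n-1)) · Σ_k (x_{k,i} - mean_i) · (x_{k,j} - mean_j), with n-1 = 4.
  S[U,U] = ((1.2)·(1.2) + (0.2)·(0.2) + (1.2)·(1.2) + (-0.8)·(-0.8) + (-1.8)·(-1.8)) / 4 = 6.8/4 = 1.7
  S[U,V] = ((1.2)·(-1.4) + (0.2)·(2.6) + (1.2)·(0.6) + (-0.8)·(2.6) + (-1.8)·(-4.4)) / 4 = 5.4/4 = 1.35
  S[U,W] = ((1.2)·(-2.4) + (0.2)·(-1.4) + (1.2)·(0.6) + (-0.8)·(0.6) + (-1.8)·(2.6)) / 4 = -7.6/4 = -1.9
  S[V,V] = ((-1.4)·(-1.4) + (2.6)·(2.6) + (0.6)·(0.6) + (2.6)·(2.6) + (-4.4)·(-4.4)) / 4 = 35.2/4 = 8.8
  S[V,W] = ((-1.4)·(-2.4) + (2.6)·(-1.4) + (0.6)·(0.6) + (2.6)·(0.6) + (-4.4)·(2.6)) / 4 = -9.8/4 = -2.45
  S[W,W] = ((-2.4)·(-2.4) + (-1.4)·(-1.4) + (0.6)·(0.6) + (0.6)·(0.6) + (2.6)·(2.6)) / 4 = 15.2/4 = 3.8

S is symmetric (S[j,i] = S[i,j]). Assembling:

S = [[1.7, 1.35, -1.9],
 [1.35, 8.8, -2.45],
 [-1.9, -2.45, 3.8]]


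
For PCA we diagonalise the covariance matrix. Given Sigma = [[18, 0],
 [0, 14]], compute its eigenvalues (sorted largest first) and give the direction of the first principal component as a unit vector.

Step 1 — characteristic polynomial of 2×2 Sigma:
  det(Sigma - λI) = λ² - trace · λ + det = 0.
  trace = 18 + 14 = 32, det = 18·14 - (0)² = 252.
Step 2 — discriminant:
  Δ = trace² - 4·det = 1024 - 1008 = 16.
Step 3 — eigenvalues:
  λ = (trace ± √Δ)/2 = (32 ± 4)/2,
  λ_1 = 18,  λ_2 = 14.

Step 4 — unit eigenvector for λ_1: Sigma is diagonal, so its eigenvectors are the coordinate axes. λ_1 = 18 is the diagonal entry on the first coordinate axis, hence
  v_1 = (1, 0) (||v_1|| = 1).

λ_1 = 18,  λ_2 = 14;  v_1 ≈ (1, 0)


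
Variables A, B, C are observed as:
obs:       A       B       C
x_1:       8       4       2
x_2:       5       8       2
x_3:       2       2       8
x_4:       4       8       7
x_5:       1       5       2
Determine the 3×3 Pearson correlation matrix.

Step 1 — column means:
  mean(A) = (8 + 5 + 2 + 4 + 1) / 5 = 20/5 = 4
  mean(B) = (4 + 8 + 2 + 8 + 5) / 5 = 27/5 = 5.4
  mean(C) = (2 + 2 + 8 + 7 + 2) / 5 = 21/5 = 4.2

Step 2 — sample variances and covariances s[i,j] = (1/(n-1)) · Σ_k (x_{k,i} - mean_i) · (x_{k,j} - mean_j), with n-1 = 4:
  s[A,A] = ((4)·(4) + (1)·(1) + (-2)·(-2) + (0)·(0) + (-3)·(-3)) / 4 = 30/4 = 7.5
  s[A,B] = ((4)·(-1.4) + (1)·(2.6) + (-2)·(-3.4) + (0)·(2.6) + (-3)·(-0.4)) / 4 = 5/4 = 1.25
  s[A,C] = ((4)·(-2.2) + (1)·(-2.2) + (-2)·(3.8) + (0)·(2.8) + (-3)·(-2.2)) / 4 = -12/4 = -3
  s[B,B] = ((-1.4)·(-1.4) + (2.6)·(2.6) + (-3.4)·(-3.4) + (2.6)·(2.6) + (-0.4)·(-0.4)) / 4 = 27.2/4 = 6.8
  s[B,C] = ((-1.4)·(-2.2) + (2.6)·(-2.2) + (-3.4)·(3.8) + (2.6)·(2.8) + (-0.4)·(-2.2)) / 4 = -7.4/4 = -1.85
  s[C,C] = ((-2.2)·(-2.2) + (-2.2)·(-2.2) + (3.8)·(3.8) + (2.8)·(2.8) + (-2.2)·(-2.2)) / 4 = 36.8/4 = 9.2
  Sample standard deviations s_i = √(s[i,i]):
  s(A) = √(7.5) = 2.7386
  s(B) = √(6.8) = 2.6077
  s(C) = √(9.2) = 3.0332

Step 3 — r_{ij} = s_{ij} / (s_i · s_j):
  r[A,A] = 1 (diagonal).
  r[A,B] = 1.25 / (2.7386 · 2.6077) = 1.25 / 7.1414 = 0.175
  r[A,C] = -3 / (2.7386 · 3.0332) = -3 / 8.3066 = -0.3612
  r[B,B] = 1 (diagonal).
  r[B,C] = -1.85 / (2.6077 · 3.0332) = -1.85 / 7.9095 = -0.2339
  r[C,C] = 1 (diagonal).

R is symmetric with unit diagonal. Assembling:

R = [[1, 0.175, -0.3612],
 [0.175, 1, -0.2339],
 [-0.3612, -0.2339, 1]]


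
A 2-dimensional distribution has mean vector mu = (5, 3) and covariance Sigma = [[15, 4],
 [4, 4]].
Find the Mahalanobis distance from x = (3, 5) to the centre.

Step 1 — centre the observation: (x - mu) = (-2, 2).

Step 2 — invert Sigma. det(Sigma) = 15·4 - (4)² = 44.
  Sigma^{-1} = (1/det) · [[d, -b], [-b, a]] = [[0.0909, -0.0909],
 [-0.0909, 0.3409]].

Step 3 — form the quadratic (x - mu)^T · Sigma^{-1} · (x - mu):
  Sigma^{-1} · (x - mu) = (-0.3636, 0.8636).
  (x - mu)^T · [Sigma^{-1} · (x - mu)] = (-2)·(-0.3636) + (2)·(0.8636) = 2.4545.

Step 4 — take square root: d = √(2.4545) ≈ 1.5667.

d(x, mu) = √(2.4545) ≈ 1.5667


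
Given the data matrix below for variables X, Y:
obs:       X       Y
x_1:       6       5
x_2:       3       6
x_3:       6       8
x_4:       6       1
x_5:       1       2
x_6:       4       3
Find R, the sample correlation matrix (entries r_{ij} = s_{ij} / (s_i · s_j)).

Step 1 — column means:
  mean(X) = (6 + 3 + 6 + 6 + 1 + 4) / 6 = 26/6 = 4.3333
  mean(Y) = (5 + 6 + 8 + 1 + 2 + 3) / 6 = 25/6 = 4.1667

Step 2 — sample variances and covariances s[i,j] = (1/(n-1)) · Σ_k (x_{k,i} - mean_i) · (x_{k,j} - mean_j), with n-1 = 5:
  s[X,X] = ((1.6667)·(1.6667) + (-1.3333)·(-1.3333) + (1.6667)·(1.6667) + (1.6667)·(1.6667) + (-3.3333)·(-3.3333) + (-0.3333)·(-0.3333)) / 5 = 21.3333/5 = 4.2667
  s[X,Y] = ((1.6667)·(0.8333) + (-1.3333)·(1.8333) + (1.6667)·(3.8333) + (1.6667)·(-3.1667) + (-3.3333)·(-2.1667) + (-0.3333)·(-1.1667)) / 5 = 7.6667/5 = 1.5333
  s[Y,Y] = ((0.8333)·(0.8333) + (1.8333)·(1.8333) + (3.8333)·(3.8333) + (-3.1667)·(-3.1667) + (-2.1667)·(-2.1667) + (-1.1667)·(-1.1667)) / 5 = 34.8333/5 = 6.9667
  Sample standard deviations s_i = √(s[i,i]):
  s(X) = √(4.2667) = 2.0656
  s(Y) = √(6.9667) = 2.6394

Step 3 — r_{ij} = s_{ij} / (s_i · s_j):
  r[X,X] = 1 (diagonal).
  r[X,Y] = 1.5333 / (2.0656 · 2.6394) = 1.5333 / 5.452 = 0.2812
  r[Y,Y] = 1 (diagonal).

R is symmetric with unit diagonal. Assembling:

R = [[1, 0.2812],
 [0.2812, 1]]
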